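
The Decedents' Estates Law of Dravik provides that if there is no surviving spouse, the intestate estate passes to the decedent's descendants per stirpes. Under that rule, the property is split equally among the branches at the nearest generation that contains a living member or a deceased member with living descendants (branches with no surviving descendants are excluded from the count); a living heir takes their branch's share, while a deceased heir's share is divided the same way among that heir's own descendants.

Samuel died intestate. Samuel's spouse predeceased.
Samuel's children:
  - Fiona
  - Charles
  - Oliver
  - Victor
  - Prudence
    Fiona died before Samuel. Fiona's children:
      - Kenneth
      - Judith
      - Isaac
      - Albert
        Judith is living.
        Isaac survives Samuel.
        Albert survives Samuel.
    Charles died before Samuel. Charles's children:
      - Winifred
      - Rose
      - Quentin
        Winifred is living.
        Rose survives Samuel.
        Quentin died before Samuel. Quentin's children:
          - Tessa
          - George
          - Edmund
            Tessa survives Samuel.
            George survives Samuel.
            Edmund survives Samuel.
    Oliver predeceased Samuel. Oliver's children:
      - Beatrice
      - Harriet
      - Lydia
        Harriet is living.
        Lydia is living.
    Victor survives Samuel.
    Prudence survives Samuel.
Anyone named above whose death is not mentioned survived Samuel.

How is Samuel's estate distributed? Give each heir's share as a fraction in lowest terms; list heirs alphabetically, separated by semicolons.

Albert 1/20; Beatrice 1/15; Edmund 1/45; George 1/45; Harriet 1/15; Isaac 1/20; Judith 1/20; Kenneth 1/20; Lydia 1/15; Prudence 1/5; Rose 1/15; Tessa 1/45; Victor 1/5; Winifred 1/15

There is no surviving spouse, so the entire estate passes to Samuel's descendants per stirpes.
The estate is divided into 5 equal shares of 1/5 among Fiona, Charles, Oliver, Victor, Prudence.
Fiona predeceased; the 1/5 allotted to Fiona's branch passes to Fiona's issue by representation.
The 1/5 is divided into 4 equal shares of 1/20 among Kenneth, Judith, Isaac, Albert.
Kenneth is living and takes 1/20.
Judith is living and takes 1/20.
Isaac is living and takes 1/20.
Albert is living and takes 1/20.
Charles predeceased; the 1/5 allotted to Charles's branch passes to Charles's issue by representation.
The 1/5 is divided into 3 equal shares of 1/15 among Winifred, Rose, Quentin.
Winifred is living and takes 1/15.
Rose is living and takes 1/15.
Quentin predeceased; the 1/15 allotted to Quentin's branch passes to Quentin's issue by representation.
The 1/15 is divided into 3 equal shares of 1/45 among Tessa, George, Edmund.
Tessa is living and takes 1/45.
George is living and takes 1/45.
Edmund is living and takes 1/45.
Oliver predeceased; the 1/5 allotted to Oliver's branch passes to Oliver's issue by representation.
The 1/5 is divided into 3 equal shares of 1/15 among Beatrice, Harriet, Lydia.
Beatrice is living and takes 1/15.
Harriet is living and takes 1/15.
Lydia is living and takes 1/15.
Victor is living and takes 1/5.
Prudence is living and takes 1/5.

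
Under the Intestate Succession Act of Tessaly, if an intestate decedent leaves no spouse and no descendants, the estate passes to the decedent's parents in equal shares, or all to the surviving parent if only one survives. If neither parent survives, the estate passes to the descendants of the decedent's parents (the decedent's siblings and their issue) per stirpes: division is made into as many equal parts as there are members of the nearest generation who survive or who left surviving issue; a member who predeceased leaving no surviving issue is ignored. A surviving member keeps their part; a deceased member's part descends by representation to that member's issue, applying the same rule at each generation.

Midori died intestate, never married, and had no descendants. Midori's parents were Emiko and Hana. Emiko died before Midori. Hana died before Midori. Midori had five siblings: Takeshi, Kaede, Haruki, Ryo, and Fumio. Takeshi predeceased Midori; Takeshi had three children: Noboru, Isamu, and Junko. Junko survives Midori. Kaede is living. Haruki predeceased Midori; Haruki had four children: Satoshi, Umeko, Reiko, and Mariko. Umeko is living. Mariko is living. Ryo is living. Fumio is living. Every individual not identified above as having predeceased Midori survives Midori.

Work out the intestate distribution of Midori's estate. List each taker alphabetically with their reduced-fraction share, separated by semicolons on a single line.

Neither parent survives and there are no descendants, so the estate passes to Midori's siblings and their issue per stirpes.
The estate is divided into 5 equal shares of 1/5 among Takeshi, Kaede, Haruki, Ryo, Fumio.
Takeshi predeceased; the 1/5 allotted to Takeshi's branch passes to Takeshi's issue by representation.
The 1/5 is divided into 3 equal shares of 1/15 among Noboru, Isamu, Junko.
Noboru is living and takes 1/15.
Isamu is living and takes 1/15.
Junko is living and takes 1/15.
Kaede is living and takes 1/5.
Haruki predeceased; the 1/5 allotted to Haruki's branch passes to Haruki's issue by representation.
The 1/5 is divided into 4 equal shares of 1/20 among Satoshi, Umeko, Reiko, Mariko.
Satoshi is living and takes 1/20.
Umeko is living and takes 1/20.
Reiko is living and takes 1/20.
Mariko is living and takes 1/20.
Ryo is living and takes 1/5.
Fumio is living and takes 1/5.

Fumio 1/5; Isamu 1/15; Junko 1/15; Kaede 1/5; Mariko 1/20; Noboru 1/15; Reiko 1/20; Ryo 1/5; Satoshi 1/20; Umeko 1/20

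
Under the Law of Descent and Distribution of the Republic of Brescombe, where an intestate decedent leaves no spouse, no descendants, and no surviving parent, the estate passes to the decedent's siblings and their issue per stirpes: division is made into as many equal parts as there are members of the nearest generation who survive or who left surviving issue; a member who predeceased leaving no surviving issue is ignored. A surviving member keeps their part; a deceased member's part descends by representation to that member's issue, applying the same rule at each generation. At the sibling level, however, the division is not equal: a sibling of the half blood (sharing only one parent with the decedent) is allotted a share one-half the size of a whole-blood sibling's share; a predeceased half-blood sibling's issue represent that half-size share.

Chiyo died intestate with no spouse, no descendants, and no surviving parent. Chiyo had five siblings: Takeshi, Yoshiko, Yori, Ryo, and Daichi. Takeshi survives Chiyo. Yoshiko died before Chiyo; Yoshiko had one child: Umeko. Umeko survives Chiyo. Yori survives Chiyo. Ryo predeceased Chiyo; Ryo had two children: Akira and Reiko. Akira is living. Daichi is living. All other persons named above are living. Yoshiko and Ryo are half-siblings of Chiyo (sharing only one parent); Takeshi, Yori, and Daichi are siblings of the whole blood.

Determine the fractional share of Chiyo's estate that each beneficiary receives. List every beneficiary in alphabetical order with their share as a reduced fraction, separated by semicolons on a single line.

Akira 1/16; Daichi 1/4; Reiko 1/16; Takeshi 1/4; Umeko 1/8; Yori 1/4

No spouse, descendants, or parent survives, so the estate passes to Chiyo's siblings per stirpes.
Half-blood siblings count for one-half the weight of whole-blood siblings at the initial division.
Dividing 1 in proportion to weights (total weight 4): Takeshi (weight 1) → 1/4; Yoshiko (weight 1/2) → 1/8; Yori (weight 1) → 1/4; Ryo (weight 1/2) → 1/8; Daichi (weight 1) → 1/4.
Takeshi is living and takes 1/4.
Yoshiko predeceased; the 1/8 allotted to Yoshiko's branch passes to Yoshiko's issue by representation.
Umeko is the sole taker at this level and receives the full 1/8.
Yori is living and takes 1/4.
Ryo predeceased; the 1/8 allotted to Ryo's branch passes to Ryo's issue by representation.
The 1/8 is divided into 2 equal shares of 1/16 among Akira, Reiko.
Akira is living and takes 1/16.
Reiko is living and takes 1/16.
Daichi is living and takes 1/4.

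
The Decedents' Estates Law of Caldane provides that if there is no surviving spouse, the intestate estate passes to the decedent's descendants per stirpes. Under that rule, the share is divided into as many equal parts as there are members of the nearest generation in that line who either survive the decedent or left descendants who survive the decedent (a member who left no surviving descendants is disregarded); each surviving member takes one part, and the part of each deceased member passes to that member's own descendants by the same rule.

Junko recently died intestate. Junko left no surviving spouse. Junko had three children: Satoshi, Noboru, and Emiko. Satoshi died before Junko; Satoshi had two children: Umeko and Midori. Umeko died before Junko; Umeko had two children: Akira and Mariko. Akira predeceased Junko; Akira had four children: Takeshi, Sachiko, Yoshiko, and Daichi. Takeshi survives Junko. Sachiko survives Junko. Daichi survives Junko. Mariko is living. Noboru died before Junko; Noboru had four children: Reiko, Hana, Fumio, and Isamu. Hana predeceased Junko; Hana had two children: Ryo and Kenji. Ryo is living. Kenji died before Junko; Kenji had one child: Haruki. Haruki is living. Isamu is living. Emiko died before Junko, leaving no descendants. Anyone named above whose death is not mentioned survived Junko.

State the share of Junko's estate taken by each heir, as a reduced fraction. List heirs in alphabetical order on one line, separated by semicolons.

Daichi 1/32; Fumio 1/8; Haruki 1/16; Isamu 1/8; Mariko 1/8; Midori 1/4; Reiko 1/8; Ryo 1/16; Sachiko 1/32; Takeshi 1/32; Yoshiko 1/32

There is no surviving spouse, so the entire estate passes to Junko's descendants per stirpes.
Emiko left no surviving issue, so that branch lapses and is disregarded.
The estate is divided into 2 equal shares of 1/2 among Satoshi, Noboru.
Satoshi predeceased; the 1/2 allotted to Satoshi's branch passes to Satoshi's issue by representation.
The 1/2 is divided into 2 equal shares of 1/4 among Umeko, Midori.
Umeko predeceased; the 1/4 allotted to Umeko's branch passes to Umeko's issue by representation.
The 1/4 is divided into 2 equal shares of 1/8 among Akira, Mariko.
Akira predeceased; the 1/8 allotted to Akira's branch passes to Akira's issue by representation.
The 1/8 is divided into 4 equal shares of 1/32 among Takeshi, Sachiko, Yoshiko, Daichi.
Takeshi is living and takes 1/32.
Sachiko is living and takes 1/32.
Yoshiko is living and takes 1/32.
Daichi is living and takes 1/32.
Mariko is living and takes 1/8.
Midori is living and takes 1/4.
Noboru predeceased; the 1/2 allotted to Noboru's branch passes to Noboru's issue by representation.
The 1/2 is divided into 4 equal shares of 1/8 among Reiko, Hana, Fumio, Isamu.
Reiko is living and takes 1/8.
Hana predeceased; the 1/8 allotted to Hana's branch passes to Hana's issue by representation.
The 1/8 is divided into 2 equal shares of 1/16 among Ryo, Kenji.
Ryo is living and takes 1/16.
Kenji predeceased; the 1/16 allotted to Kenji's branch passes to Kenji's issue by representation.
Haruki is the sole taker at this level and receives the full 1/16.
Fumio is living and takes 1/8.
Isamu is living and takes 1/8.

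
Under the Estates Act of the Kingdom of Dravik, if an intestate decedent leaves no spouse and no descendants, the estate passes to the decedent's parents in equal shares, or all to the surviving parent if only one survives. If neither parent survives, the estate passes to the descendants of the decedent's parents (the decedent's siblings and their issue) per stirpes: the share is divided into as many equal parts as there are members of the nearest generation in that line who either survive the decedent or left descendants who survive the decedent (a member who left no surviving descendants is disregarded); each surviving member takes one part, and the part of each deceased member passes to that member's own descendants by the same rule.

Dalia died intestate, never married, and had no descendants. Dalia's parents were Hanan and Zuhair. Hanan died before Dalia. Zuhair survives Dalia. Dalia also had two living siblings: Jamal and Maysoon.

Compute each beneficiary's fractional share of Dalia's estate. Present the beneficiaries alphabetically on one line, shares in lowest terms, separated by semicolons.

Zuhair 1

Only one parent, Zuhair, survives, so Zuhair takes the entire estate. The siblings take nothing because a surviving parent has priority.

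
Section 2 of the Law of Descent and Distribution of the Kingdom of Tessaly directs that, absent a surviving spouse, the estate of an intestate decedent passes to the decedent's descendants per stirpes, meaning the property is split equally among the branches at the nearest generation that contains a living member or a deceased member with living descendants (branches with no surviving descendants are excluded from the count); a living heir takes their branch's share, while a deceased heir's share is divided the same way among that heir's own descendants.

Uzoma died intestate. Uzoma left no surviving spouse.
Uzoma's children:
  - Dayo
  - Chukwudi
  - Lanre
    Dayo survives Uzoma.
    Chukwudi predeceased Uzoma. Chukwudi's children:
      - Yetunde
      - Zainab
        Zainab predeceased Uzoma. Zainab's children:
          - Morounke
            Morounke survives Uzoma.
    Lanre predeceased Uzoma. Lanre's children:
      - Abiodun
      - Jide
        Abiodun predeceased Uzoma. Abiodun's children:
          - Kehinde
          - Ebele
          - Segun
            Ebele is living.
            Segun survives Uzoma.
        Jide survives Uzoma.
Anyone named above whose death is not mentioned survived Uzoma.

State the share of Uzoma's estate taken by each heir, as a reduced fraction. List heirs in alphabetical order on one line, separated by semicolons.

Dayo 1/3; Ebele 1/18; Jide 1/6; Kehinde 1/18; Morounke 1/6; Segun 1/18; Yetunde 1/6

There is no surviving spouse, so the entire estate passes to Uzoma's descendants per stirpes.
The estate is divided into 3 equal shares of 1/3 among Dayo, Chukwudi, Lanre.
Dayo is living and takes 1/3.
Chukwudi predeceased; the 1/3 allotted to Chukwudi's branch passes to Chukwudi's issue by representation.
The 1/3 is divided into 2 equal shares of 1/6 among Yetunde, Zainab.
Yetunde is living and takes 1/6.
Zainab predeceased; the 1/6 allotted to Zainab's branch passes to Zainab's issue by representation.
Morounke is the sole taker at this level and receives the full 1/6.
Lanre predeceased; the 1/3 allotted to Lanre's branch passes to Lanre's issue by representation.
The 1/3 is divided into 2 equal shares of 1/6 among Abiodun, Jide.
Abiodun predeceased; the 1/6 allotted to Abiodun's branch passes to Abiodun's issue by representation.
The 1/6 is divided into 3 equal shares of 1/18 among Kehinde, Ebele, Segun.
Kehinde is living and takes 1/18.
Ebele is living and takes 1/18.
Segun is living and takes 1/18.
Jide is living and takes 1/6.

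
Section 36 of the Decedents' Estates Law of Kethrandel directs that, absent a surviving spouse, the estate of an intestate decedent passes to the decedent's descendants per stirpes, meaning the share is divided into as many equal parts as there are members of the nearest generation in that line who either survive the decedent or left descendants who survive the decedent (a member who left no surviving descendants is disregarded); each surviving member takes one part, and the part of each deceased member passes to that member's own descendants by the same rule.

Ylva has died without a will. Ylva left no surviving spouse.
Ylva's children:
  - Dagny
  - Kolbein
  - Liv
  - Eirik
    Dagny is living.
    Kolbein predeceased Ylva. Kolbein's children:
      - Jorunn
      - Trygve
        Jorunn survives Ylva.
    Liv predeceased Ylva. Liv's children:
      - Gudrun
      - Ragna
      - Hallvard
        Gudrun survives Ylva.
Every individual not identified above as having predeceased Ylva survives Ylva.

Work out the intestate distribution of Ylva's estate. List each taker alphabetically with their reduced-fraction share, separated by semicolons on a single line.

Dagny 1/4; Eirik 1/4; Gudrun 1/12; Hallvard 1/12; Jorunn 1/8; Ragna 1/12; Trygve 1/8

There is no surviving spouse, so the entire estate passes to Ylva's descendants per stirpes.
The estate is divided into 4 equal shares of 1/4 among Dagny, Kolbein, Liv, Eirik.
Dagny is living and takes 1/4.
Kolbein predeceased; the 1/4 allotted to Kolbein's branch passes to Kolbein's issue by representation.
The 1/4 is divided into 2 equal shares of 1/8 among Jorunn, Trygve.
Jorunn is living and takes 1/8.
Trygve is living and takes 1/8.
Liv predeceased; the 1/4 allotted to Liv's branch passes to Liv's issue by representation.
The 1/4 is divided into 3 equal shares of 1/12 among Gudrun, Ragna, Hallvard.
Gudrun is living and takes 1/12.
Ragna is living and takes 1/12.
Hallvard is living and takes 1/12.
Eirik is living and takes 1/4.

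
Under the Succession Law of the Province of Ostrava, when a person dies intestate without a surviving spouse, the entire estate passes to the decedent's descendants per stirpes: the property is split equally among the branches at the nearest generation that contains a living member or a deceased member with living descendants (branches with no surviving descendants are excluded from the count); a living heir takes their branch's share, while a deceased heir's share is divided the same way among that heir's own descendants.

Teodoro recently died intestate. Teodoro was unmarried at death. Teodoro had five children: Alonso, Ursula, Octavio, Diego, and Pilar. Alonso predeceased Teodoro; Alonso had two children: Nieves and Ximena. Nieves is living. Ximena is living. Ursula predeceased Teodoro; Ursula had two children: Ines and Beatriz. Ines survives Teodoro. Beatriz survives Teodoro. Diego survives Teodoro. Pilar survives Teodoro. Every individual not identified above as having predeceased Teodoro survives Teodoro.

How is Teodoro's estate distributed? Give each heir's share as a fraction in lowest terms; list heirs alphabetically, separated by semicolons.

Beatriz 1/10; Diego 1/5; Ines 1/10; Nieves 1/10; Octavio 1/5; Pilar 1/5; Ximena 1/10

There is no surviving spouse, so the entire estate passes to Teodoro's descendants per stirpes.
The estate is divided into 5 equal shares of 1/5 among Alonso, Ursula, Octavio, Diego, Pilar.
Alonso predeceased; the 1/5 allotted to Alonso's branch passes to Alonso's issue by representation.
The 1/5 is divided into 2 equal shares of 1/10 among Nieves, Ximena.
Nieves is living and takes 1/10.
Ximena is living and takes 1/10.
Ursula predeceased; the 1/5 allotted to Ursula's branch passes to Ursula's issue by representation.
The 1/5 is divided into 2 equal shares of 1/10 among Ines, Beatriz.
Ines is living and takes 1/10.
Beatriz is living and takes 1/10.
Octavio is living and takes 1/5.
Diego is living and takes 1/5.
Pilar is living and takes 1/5.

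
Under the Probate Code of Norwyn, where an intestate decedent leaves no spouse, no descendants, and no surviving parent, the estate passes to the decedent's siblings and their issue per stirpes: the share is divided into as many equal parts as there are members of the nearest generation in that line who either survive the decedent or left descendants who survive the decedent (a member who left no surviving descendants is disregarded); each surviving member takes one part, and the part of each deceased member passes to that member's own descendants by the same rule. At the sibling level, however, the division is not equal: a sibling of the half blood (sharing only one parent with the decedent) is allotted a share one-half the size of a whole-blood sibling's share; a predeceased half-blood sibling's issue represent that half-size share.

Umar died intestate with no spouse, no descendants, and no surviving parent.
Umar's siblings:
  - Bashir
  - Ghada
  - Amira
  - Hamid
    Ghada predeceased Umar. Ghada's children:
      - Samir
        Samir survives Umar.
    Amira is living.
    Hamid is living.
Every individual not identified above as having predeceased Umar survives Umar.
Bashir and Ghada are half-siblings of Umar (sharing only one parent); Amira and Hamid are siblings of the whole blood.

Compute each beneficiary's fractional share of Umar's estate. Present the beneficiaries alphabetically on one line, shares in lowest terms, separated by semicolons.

No spouse, descendants, or parent survives, so the estate passes to Umar's siblings per stirpes.
Half-blood siblings count for one-half the weight of whole-blood siblings at the initial division.
Dividing 1 in proportion to weights (total weight 3): Bashir (weight 1/2) → 1/6; Ghada (weight 1/2) → 1/6; Amira (weight 1) → 1/3; Hamid (weight 1) → 1/3.
Bashir is living and takes 1/6.
Ghada predeceased; the 1/6 allotted to Ghada's branch passes to Ghada's issue by representation.
Samir is the sole taker at this level and receives the full 1/6.
Amira is living and takes 1/3.
Hamid is living and takes 1/3.

Amira 1/3; Bashir 1/6; Hamid 1/3; Samir 1/6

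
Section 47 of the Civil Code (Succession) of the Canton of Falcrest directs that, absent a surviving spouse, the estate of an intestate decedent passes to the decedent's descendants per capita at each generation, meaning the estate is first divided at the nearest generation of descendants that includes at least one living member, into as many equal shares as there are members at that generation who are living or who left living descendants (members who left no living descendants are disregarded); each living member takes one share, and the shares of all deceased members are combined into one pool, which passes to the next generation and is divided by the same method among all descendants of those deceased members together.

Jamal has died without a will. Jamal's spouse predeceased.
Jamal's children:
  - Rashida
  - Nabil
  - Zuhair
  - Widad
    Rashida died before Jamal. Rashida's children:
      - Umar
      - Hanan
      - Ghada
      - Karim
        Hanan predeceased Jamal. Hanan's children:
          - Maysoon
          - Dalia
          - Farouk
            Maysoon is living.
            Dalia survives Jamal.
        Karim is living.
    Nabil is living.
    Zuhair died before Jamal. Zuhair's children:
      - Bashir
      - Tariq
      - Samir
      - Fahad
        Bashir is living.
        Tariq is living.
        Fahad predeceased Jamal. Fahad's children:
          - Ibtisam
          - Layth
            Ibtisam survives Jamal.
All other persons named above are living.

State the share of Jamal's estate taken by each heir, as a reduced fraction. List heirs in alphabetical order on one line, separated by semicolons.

There is no surviving spouse, so the entire estate passes to Jamal's descendants per capita at each generation.
At generation 1 (Rashida, Nabil, Zuhair, Widad) there are 4 shares of (1)/4 = 1/4 each.
Living: Nabil and Widad — each takes 1/4.
Deceased: Rashida and Zuhair. Their combined 1/2 is pooled and carried to generation 2.
At generation 2 (Umar, Hanan, Ghada, Karim, Bashir, Tariq, Samir, Fahad) there are 8 shares of (1/2)/8 = 1/16 each.
Living: Umar, Ghada, Karim, Bashir, Tariq, and Samir — each takes 1/16.
Deceased: Hanan and Fahad. Their combined 1/8 is pooled and carried to generation 3.
At generation 3 (Maysoon, Dalia, Farouk, Ibtisam, Layth) there are 5 shares of (1/8)/5 = 1/40 each.
Living: Maysoon, Dalia, Farouk, Ibtisam, and Layth — each takes 1/40.

Bashir 1/16; Dalia 1/40; Farouk 1/40; Ghada 1/16; Ibtisam 1/40; Karim 1/16; Layth 1/40; Maysoon 1/40; Nabil 1/4; Samir 1/16; Tariq 1/16; Umar 1/16; Widad 1/4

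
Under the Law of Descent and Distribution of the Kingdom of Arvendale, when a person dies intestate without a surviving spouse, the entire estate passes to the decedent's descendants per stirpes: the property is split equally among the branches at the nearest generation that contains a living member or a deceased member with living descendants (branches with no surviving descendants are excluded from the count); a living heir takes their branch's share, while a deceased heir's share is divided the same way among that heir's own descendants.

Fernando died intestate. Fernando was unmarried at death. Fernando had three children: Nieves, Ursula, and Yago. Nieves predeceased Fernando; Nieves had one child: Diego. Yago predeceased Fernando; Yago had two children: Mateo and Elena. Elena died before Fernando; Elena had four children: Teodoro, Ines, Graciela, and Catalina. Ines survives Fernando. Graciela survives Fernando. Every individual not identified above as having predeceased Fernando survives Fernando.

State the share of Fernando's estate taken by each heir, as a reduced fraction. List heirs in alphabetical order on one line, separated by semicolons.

Catalina 1/24; Diego 1/3; Graciela 1/24; Ines 1/24; Mateo 1/6; Teodoro 1/24; Ursula 1/3

There is no surviving spouse, so the entire estate passes to Fernando's descendants per stirpes.
The estate is divided into 3 equal shares of 1/3 among Nieves, Ursula, Yago.
Nieves predeceased; the 1/3 allotted to Nieves's branch passes to Nieves's issue by representation.
Diego is the sole taker at this level and receives the full 1/3.
Ursula is living and takes 1/3.
Yago predeceased; the 1/3 allotted to Yago's branch passes to Yago's issue by representation.
The 1/3 is divided into 2 equal shares of 1/6 among Mateo, Elena.
Mateo is living and takes 1/6.
Elena predeceased; the 1/6 allotted to Elena's branch passes to Elena's issue by representation.
The 1/6 is divided into 4 equal shares of 1/24 among Teodoro, Ines, Graciela, Catalina.
Teodoro is living and takes 1/24.
Ines is living and takes 1/24.
Graciela is living and takes 1/24.
Catalina is living and takes 1/24.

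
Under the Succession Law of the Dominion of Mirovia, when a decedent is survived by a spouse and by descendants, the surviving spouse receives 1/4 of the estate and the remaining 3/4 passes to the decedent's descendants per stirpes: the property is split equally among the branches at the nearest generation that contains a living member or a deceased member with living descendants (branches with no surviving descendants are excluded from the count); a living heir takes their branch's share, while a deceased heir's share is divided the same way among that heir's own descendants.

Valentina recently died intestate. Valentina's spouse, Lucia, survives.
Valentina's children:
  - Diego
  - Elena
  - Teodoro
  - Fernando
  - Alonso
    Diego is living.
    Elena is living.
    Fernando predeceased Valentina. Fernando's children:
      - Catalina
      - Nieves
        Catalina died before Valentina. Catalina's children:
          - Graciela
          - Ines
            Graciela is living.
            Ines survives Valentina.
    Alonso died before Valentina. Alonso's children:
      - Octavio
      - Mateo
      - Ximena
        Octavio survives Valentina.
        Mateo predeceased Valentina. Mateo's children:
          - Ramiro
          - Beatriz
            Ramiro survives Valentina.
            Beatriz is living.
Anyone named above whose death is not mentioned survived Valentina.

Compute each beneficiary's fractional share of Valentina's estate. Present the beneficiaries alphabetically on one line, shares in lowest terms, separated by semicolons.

Beatriz 1/40; Diego 3/20; Elena 3/20; Graciela 3/80; Ines 3/80; Lucia 1/4; Nieves 3/40; Octavio 1/20; Ramiro 1/40; Teodoro 3/20; Ximena 1/20

Lucia, as surviving spouse, takes 1/4.
The remaining 3/4 passes to Valentina's descendants per stirpes.
The 3/4 is divided into 5 equal shares of 3/20 among Diego, Elena, Teodoro, Fernando, Alonso.
Diego is living and takes 3/20.
Elena is living and takes 3/20.
Teodoro is living and takes 3/20.
Fernando predeceased; the 3/20 allotted to Fernando's branch passes to Fernando's issue by representation.
The 3/20 is divided into 2 equal shares of 3/40 among Catalina, Nieves.
Catalina predeceased; the 3/40 allotted to Catalina's branch passes to Catalina's issue by representation.
The 3/40 is divided into 2 equal shares of 3/80 among Graciela, Ines.
Graciela is living and takes 3/80.
Ines is living and takes 3/80.
Nieves is living and takes 3/40.
Alonso predeceased; the 3/20 allotted to Alonso's branch passes to Alonso's issue by representation.
The 3/20 is divided into 3 equal shares of 1/20 among Octavio, Mateo, Ximena.
Octavio is living and takes 1/20.
Mateo predeceased; the 1/20 allotted to Mateo's branch passes to Mateo's issue by representation.
The 1/20 is divided into 2 equal shares of 1/40 among Ramiro, Beatriz.
Ramiro is living and takes 1/40.
Beatriz is living and takes 1/40.
Ximena is living and takes 1/20.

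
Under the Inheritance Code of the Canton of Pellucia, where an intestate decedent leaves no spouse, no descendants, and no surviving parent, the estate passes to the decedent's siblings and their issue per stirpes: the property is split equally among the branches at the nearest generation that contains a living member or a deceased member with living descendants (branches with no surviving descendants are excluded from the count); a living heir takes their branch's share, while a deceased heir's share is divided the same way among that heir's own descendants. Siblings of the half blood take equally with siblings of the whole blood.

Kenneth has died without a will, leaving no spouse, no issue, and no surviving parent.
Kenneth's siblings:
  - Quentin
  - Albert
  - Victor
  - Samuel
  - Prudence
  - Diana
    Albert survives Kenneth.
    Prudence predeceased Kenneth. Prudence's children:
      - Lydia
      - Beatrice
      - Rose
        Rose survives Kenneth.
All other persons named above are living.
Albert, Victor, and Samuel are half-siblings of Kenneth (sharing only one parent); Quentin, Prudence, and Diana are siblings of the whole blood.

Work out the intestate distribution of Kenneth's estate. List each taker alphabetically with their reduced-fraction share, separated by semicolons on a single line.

No spouse, descendants, or parent survives, so the estate passes to Kenneth's siblings per stirpes.
Half-blood and whole-blood siblings take equally under the stated rule.
The estate is divided into 6 equal shares of 1/6 among Quentin, Albert, Victor, Samuel, Prudence, Diana.
Quentin is living and takes 1/6.
Albert is living and takes 1/6.
Victor is living and takes 1/6.
Samuel is living and takes 1/6.
Prudence predeceased; the 1/6 allotted to Prudence's branch passes to Prudence's issue by representation.
The 1/6 is divided into 3 equal shares of 1/18 among Lydia, Beatrice, Rose.
Lydia is living and takes 1/18.
Beatrice is living and takes 1/18.
Rose is living and takes 1/18.
Diana is living and takes 1/6.

Albert 1/6; Beatrice 1/18; Diana 1/6; Lydia 1/18; Quentin 1/6; Rose 1/18; Samuel 1/6; Victor 1/6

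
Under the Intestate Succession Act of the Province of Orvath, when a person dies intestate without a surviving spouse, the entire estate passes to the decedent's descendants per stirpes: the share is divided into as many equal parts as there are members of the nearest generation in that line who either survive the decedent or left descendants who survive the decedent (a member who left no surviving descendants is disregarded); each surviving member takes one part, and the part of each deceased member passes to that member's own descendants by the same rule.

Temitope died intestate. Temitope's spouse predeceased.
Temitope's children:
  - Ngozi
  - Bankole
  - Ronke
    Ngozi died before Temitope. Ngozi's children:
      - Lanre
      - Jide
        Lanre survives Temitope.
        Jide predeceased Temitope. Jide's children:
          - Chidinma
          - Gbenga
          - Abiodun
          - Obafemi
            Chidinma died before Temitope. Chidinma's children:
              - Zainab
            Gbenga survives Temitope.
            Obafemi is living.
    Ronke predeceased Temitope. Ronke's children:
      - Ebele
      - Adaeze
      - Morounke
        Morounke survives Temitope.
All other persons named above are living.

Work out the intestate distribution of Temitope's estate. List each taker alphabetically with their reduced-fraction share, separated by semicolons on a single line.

There is no surviving spouse, so the entire estate passes to Temitope's descendants per stirpes.
The estate is divided into 3 equal shares of 1/3 among Ngozi, Bankole, Ronke.
Ngozi predeceased; the 1/3 allotted to Ngozi's branch passes to Ngozi's issue by representation.
The 1/3 is divided into 2 equal shares of 1/6 among Lanre, Jide.
Lanre is living and takes 1/6.
Jide predeceased; the 1/6 allotted to Jide's branch passes to Jide's issue by representation.
The 1/6 is divided into 4 equal shares of 1/24 among Chidinma, Gbenga, Abiodun, Obafemi.
Chidinma predeceased; the 1/24 allotted to Chidinma's branch passes to Chidinma's issue by representation.
Zainab is the sole taker at this level and receives the full 1/24.
Gbenga is living and takes 1/24.
Abiodun is living and takes 1/24.
Obafemi is living and takes 1/24.
Bankole is living and takes 1/3.
Ronke predeceased; the 1/3 allotted to Ronke's branch passes to Ronke's issue by representation.
The 1/3 is divided into 3 equal shares of 1/9 among Ebele, Adaeze, Morounke.
Ebele is living and takes 1/9.
Adaeze is living and takes 1/9.
Morounke is living and takes 1/9.

Abiodun 1/24; Adaeze 1/9; Bankole 1/3; Ebele 1/9; Gbenga 1/24; Lanre 1/6; Morounke 1/9; Obafemi 1/24; Zainab 1/24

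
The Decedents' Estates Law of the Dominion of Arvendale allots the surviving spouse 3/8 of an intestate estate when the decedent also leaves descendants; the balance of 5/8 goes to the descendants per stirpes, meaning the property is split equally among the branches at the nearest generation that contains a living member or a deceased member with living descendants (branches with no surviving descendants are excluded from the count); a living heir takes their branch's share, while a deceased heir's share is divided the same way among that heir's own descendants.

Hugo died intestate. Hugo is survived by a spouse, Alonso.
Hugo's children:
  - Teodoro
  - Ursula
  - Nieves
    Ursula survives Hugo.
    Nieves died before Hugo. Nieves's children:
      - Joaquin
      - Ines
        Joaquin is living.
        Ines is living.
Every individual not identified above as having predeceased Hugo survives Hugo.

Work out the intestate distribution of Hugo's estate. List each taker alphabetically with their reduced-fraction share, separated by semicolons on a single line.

Alonso, as surviving spouse, takes 3/8.
The remaining 5/8 passes to Hugo's descendants per stirpes.
The 5/8 is divided into 3 equal shares of 5/24 among Teodoro, Ursula, Nieves.
Teodoro is living and takes 5/24.
Ursula is living and takes 5/24.
Nieves predeceased; the 5/24 allotted to Nieves's branch passes to Nieves's issue by representation.
The 5/24 is divided into 2 equal shares of 5/48 among Joaquin, Ines.
Joaquin is living and takes 5/48.
Ines is living and takes 5/48.

Alonso 3/8; Ines 5/48; Joaquin 5/48; Teodoro 5/24; Ursula 5/24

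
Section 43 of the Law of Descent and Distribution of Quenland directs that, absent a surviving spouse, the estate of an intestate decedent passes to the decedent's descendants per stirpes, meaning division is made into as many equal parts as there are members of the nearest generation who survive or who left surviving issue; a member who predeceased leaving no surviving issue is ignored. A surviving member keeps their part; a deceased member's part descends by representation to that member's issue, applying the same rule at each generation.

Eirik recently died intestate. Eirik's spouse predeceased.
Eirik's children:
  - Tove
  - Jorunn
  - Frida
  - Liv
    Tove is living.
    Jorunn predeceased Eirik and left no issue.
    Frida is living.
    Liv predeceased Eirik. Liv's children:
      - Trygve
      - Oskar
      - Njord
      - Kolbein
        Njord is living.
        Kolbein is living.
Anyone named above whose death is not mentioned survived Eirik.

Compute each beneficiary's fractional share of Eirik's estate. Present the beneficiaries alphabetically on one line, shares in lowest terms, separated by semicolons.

There is no surviving spouse, so the entire estate passes to Eirik's descendants per stirpes.
Jorunn left no surviving issue, so that branch lapses and is disregarded.
The estate is divided into 3 equal shares of 1/3 among Tove, Frida, Liv.
Tove is living and takes 1/3.
Frida is living and takes 1/3.
Liv predeceased; the 1/3 allotted to Liv's branch passes to Liv's issue by representation.
The 1/3 is divided into 4 equal shares of 1/12 among Trygve, Oskar, Njord, Kolbein.
Trygve is living and takes 1/12.
Oskar is living and takes 1/12.
Njord is living and takes 1/12.
Kolbein is living and takes 1/12.

Frida 1/3; Kolbein 1/12; Njord 1/12; Oskar 1/12; Tove 1/3; Trygve 1/12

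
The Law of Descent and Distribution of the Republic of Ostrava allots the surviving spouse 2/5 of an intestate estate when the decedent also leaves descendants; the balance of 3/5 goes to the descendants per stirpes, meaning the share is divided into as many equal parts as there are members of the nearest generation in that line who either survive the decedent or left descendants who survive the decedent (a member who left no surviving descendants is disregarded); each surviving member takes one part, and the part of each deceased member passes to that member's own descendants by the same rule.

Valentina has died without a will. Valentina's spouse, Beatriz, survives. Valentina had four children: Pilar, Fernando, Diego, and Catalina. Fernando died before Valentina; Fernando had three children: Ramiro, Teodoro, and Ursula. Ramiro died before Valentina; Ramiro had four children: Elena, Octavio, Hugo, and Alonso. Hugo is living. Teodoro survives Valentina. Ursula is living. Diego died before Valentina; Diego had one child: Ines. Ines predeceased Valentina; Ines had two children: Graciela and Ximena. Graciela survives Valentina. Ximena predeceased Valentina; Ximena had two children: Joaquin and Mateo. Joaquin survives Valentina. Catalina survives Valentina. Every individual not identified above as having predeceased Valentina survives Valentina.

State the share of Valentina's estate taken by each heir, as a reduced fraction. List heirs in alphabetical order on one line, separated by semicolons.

Alonso 1/80; Beatriz 2/5; Catalina 3/20; Elena 1/80; Graciela 3/40; Hugo 1/80; Joaquin 3/80; Mateo 3/80; Octavio 1/80; Pilar 3/20; Teodoro 1/20; Ursula 1/20

Beatriz, as surviving spouse, takes 2/5.
The remaining 3/5 passes to Valentina's descendants per stirpes.
The 3/5 is divided into 4 equal shares of 3/20 among Pilar, Fernando, Diego, Catalina.
Pilar is living and takes 3/20.
Fernando predeceased; the 3/20 allotted to Fernando's branch passes to Fernando's issue by representation.
The 3/20 is divided into 3 equal shares of 1/20 among Ramiro, Teodoro, Ursula.
Ramiro predeceased; the 1/20 allotted to Ramiro's branch passes to Ramiro's issue by representation.
The 1/20 is divided into 4 equal shares of 1/80 among Elena, Octavio, Hugo, Alonso.
Elena is living and takes 1/80.
Octavio is living and takes 1/80.
Hugo is living and takes 1/80.
Alonso is living and takes 1/80.
Teodoro is living and takes 1/20.
Ursula is living and takes 1/20.
Diego predeceased; the 3/20 allotted to Diego's branch passes to Diego's issue by representation.
Ines's line is the sole branch at this level, so the full 3/20 passes to Ines's issue by representation.
The 3/20 is divided into 2 equal shares of 3/40 among Graciela, Ximena.
Graciela is living and takes 3/40.
Ximena predeceased; the 3/40 allotted to Ximena's branch passes to Ximena's issue by representation.
The 3/40 is divided into 2 equal shares of 3/80 among Joaquin, Mateo.
Joaquin is living and takes 3/80.
Mateo is living and takes 3/80.
Catalina is living and takes 3/20.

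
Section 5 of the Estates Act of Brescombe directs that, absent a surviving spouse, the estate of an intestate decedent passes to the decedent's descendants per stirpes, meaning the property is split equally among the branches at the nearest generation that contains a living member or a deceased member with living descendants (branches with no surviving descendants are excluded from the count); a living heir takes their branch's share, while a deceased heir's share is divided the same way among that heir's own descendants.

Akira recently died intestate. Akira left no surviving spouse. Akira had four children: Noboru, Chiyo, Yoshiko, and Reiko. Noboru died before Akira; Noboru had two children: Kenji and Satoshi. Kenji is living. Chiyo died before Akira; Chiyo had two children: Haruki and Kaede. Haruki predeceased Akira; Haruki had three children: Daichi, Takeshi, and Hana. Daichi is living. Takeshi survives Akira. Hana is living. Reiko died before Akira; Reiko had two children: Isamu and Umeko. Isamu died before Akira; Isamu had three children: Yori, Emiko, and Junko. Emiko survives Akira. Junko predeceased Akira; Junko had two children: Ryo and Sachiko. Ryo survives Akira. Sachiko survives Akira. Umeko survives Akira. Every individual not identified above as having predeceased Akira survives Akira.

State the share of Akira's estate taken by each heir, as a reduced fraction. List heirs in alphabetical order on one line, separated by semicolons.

Daichi 1/24; Emiko 1/24; Hana 1/24; Kaede 1/8; Kenji 1/8; Ryo 1/48; Sachiko 1/48; Satoshi 1/8; Takeshi 1/24; Umeko 1/8; Yori 1/24; Yoshiko 1/4

There is no surviving spouse, so the entire estate passes to Akira's descendants per stirpes.
The estate is divided into 4 equal shares of 1/4 among Noboru, Chiyo, Yoshiko, Reiko.
Noboru predeceased; the 1/4 allotted to Noboru's branch passes to Noboru's issue by representation.
The 1/4 is divided into 2 equal shares of 1/8 among Kenji, Satoshi.
Kenji is living and takes 1/8.
Satoshi is living and takes 1/8.
Chiyo predeceased; the 1/4 allotted to Chiyo's branch passes to Chiyo's issue by representation.
The 1/4 is divided into 2 equal shares of 1/8 among Haruki, Kaede.
Haruki predeceased; the 1/8 allotted to Haruki's branch passes to Haruki's issue by representation.
The 1/8 is divided into 3 equal shares of 1/24 among Daichi, Takeshi, Hana.
Daichi is living and takes 1/24.
Takeshi is living and takes 1/24.
Hana is living and takes 1/24.
Kaede is living and takes 1/8.
Yoshiko is living and takes 1/4.
Reiko predeceased; the 1/4 allotted to Reiko's branch passes to Reiko's issue by representation.
The 1/4 is divided into 2 equal shares of 1/8 among Isamu, Umeko.
Isamu predeceased; the 1/8 allotted to Isamu's branch passes to Isamu's issue by representation.
The 1/8 is divided into 3 equal shares of 1/24 among Yori, Emiko, Junko.
Yori is living and takes 1/24.
Emiko is living and takes 1/24.
Junko predeceased; the 1/24 allotted to Junko's branch passes to Junko's issue by representation.
The 1/24 is divided into 2 equal shares of 1/48 among Ryo, Sachiko.
Ryo is living and takes 1/48.
Sachiko is living and takes 1/48.
Umeko is living and takes 1/8.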